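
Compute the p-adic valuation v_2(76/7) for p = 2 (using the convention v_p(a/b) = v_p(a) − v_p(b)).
v_2(76/7) = 2

Factor powers of 2 from the numerator and denominator of the reduced fraction: 76 = 2^2 · 19 and 7 = 2^0 · 7. Apply v_p(a/b) = v_p(a) − v_p(b): v_2(76/7) = 2 − 0 = 2.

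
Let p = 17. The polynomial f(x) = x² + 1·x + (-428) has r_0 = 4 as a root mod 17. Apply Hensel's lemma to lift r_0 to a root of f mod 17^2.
r_1 = 242 (mod 289)

Hensel: r_{i+1} = r_i − f(r_i)·(f′(r_i))^{-1} mod 17^{i+2}, f′(x) = 2x + 1. Iterate:
  r_0 = 4 (mod 17)
  r_1 = 242 (mod 289)
Final: r = 242 satisfies f(r) ≡ 0 mod 17^2.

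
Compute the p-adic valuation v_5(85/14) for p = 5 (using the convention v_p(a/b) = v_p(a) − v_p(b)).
v_5(85/14) = 1

Factor powers of 5 from the numerator and denominator of the reduced fraction: 85 = 5^1 · 17 and 14 = 5^0 · 14. Apply v_p(a/b) = v_p(a) − v_p(b): v_5(85/14) = 1 − 0 = 1.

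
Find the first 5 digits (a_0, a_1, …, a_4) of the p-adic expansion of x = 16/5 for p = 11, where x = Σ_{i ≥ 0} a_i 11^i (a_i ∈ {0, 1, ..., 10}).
(a_0, …, a_4) = (1, 9, 8, 8, 8)

v_11(16/5) = 0 (numerator and denominator both coprime to 11), so x ∈ ℤ_11^×. Compute digits iteratively via a_i = x_i mod 11, x_{i+1} = (x_i − a_i)/11, with x_0 = x:
  x_0 = 16/5;  a_0 = 1;  x_1 = (x_0 − 1)/11 = 1/5
  x_1 = 1/5;  a_1 = 9;  x_2 = (x_1 − 9)/11 = -4/5
  x_2 = -4/5;  a_2 = 8;  x_3 = (x_2 − 8)/11 = -4/5
  x_3 = -4/5;  a_3 = 8;  x_4 = (x_3 − 8)/11 = -4/5
  x_4 = -4/5;  a_4 = 8;  x_5 = (x_4 − 8)/11 = -4/5
Digits: (1, 9, 8, 8, 8).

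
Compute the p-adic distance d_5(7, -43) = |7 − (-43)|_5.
d_5(7, -43) = 1/25

Step 1 — x − y = 7 − (-43) = 50. Step 2 — v_5(50) = 2 (factor: 50 = (5^2 · 2); the sign does not affect v_p). Step 3 — |x − y|_5 = 5^{-2} = 1/25.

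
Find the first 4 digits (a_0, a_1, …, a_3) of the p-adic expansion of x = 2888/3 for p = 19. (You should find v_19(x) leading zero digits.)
(a_0, …, a_3) = (0, 0, 9, 6)

v_19(2888/3) = 2, so a_0 = ... = a_1 = 0. Factor out: x = 19^2 · u with u = 8/3 a unit in ℤ_19. Expand u iteratively via a_{v+i} = u_i mod 19, u_{i+1} = (u_i − a_{v+i})/19:
  u_0 = 8/3;  a_2 = 9;  u_1 = (u_0 − 9)/19 = -1/3
  u_1 = -1/3;  a_3 = 6;  u_2 = (u_1 − 6)/19 = -1/3
Digits: (0, 0, 9, 6).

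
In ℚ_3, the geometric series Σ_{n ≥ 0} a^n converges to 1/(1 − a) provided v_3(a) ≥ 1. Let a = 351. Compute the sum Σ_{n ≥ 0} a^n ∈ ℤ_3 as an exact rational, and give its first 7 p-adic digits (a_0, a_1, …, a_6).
Σ a^n = 1/(1 − a) = -1/350;  first 7 digits = (1, 0, 0, 1, 1, 1, 1)

v_3(a) = 3 ≥ 1, so the series converges in ℤ_3 to 1/(1 − a) = 1/(1 − 351) = -1/350. Expand this rational in ℤ_3: compute digits iteratively via d_i = x_i mod 3, x_{i+1} = (x_i − d_i)/3. The first 7 digits are (1, 0, 0, 1, 1, 1, 1).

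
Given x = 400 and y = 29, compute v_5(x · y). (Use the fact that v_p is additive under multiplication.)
v_5(11600) = 2

v_p(x) = 2 (factor: 400 = 5^2 · 16); v_p(y) = 0 (factor: 29 = 5^0 · 29). Additivity: v_p(xy) = v_p(x) + v_p(y) = 2 + 0 = 2. (Direct check: xy = 11600 = 5^2 · (464).)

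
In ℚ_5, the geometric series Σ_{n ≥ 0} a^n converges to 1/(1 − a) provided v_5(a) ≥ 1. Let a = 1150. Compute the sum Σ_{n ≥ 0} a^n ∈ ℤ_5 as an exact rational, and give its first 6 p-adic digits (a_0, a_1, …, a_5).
Σ a^n = 1/(1 − a) = -1/1149;  first 6 digits = (1, 0, 1, 4, 2, 3)

v_5(a) = 2 ≥ 1, so the series converges in ℤ_5 to 1/(1 − a) = 1/(1 − 1150) = -1/1149. Expand this rational in ℤ_5: compute digits iteratively via d_i = x_i mod 5, x_{i+1} = (x_i − d_i)/5. The first 6 digits are (1, 0, 1, 4, 2, 3).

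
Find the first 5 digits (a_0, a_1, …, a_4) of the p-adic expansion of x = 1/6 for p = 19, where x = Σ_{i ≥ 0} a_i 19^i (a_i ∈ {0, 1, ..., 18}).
(a_0, …, a_4) = (16, 15, 15, 15, 15)

v_19(1/6) = 0 (numerator and denominator both coprime to 19), so x ∈ ℤ_19^×. Compute digits iteratively via a_i = x_i mod 19, x_{i+1} = (x_i − a_i)/19, with x_0 = x:
  x_0 = 1/6;  a_0 = 16;  x_1 = (x_0 − 16)/19 = -5/6
  x_1 = -5/6;  a_1 = 15;  x_2 = (x_1 − 15)/19 = -5/6
  x_2 = -5/6;  a_2 = 15;  x_3 = (x_2 − 15)/19 = -5/6
  x_3 = -5/6;  a_3 = 15;  x_4 = (x_3 − 15)/19 = -5/6
  x_4 = -5/6;  a_4 = 15;  x_5 = (x_4 − 15)/19 = -5/6
Digits: (16, 15, 15, 15, 15).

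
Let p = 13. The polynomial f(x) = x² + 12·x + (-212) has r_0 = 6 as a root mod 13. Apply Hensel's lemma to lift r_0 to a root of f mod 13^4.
r_3 = 2827 (mod 28561)

Hensel: r_{i+1} = r_i − f(r_i)·(f′(r_i))^{-1} mod 13^{i+2}, f′(x) = 2x + 12. Iterate:
  r_0 = 6 (mod 13)
  r_1 = 123 (mod 169)
  r_2 = 630 (mod 2197)
  r_3 = 2827 (mod 28561)
Final: r = 2827 satisfies f(r) ≡ 0 mod 13^4.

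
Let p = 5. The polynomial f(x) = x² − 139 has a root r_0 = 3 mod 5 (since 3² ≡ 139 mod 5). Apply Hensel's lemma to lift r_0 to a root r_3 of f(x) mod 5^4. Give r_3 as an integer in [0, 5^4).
r_3 = 208 (mod 625)

Hensel's recurrence: r_{i+1} = r_i − f(r_i)·(f′(r_i))^{-1} mod 5^{i+2}, with f′(x) = 2x. Iterate:
  r_0 = 3 (mod 5)
  r_1 = 8 (mod 25)
  r_2 = 83 (mod 125)
  r_3 = 208 (mod 625)
Final: r_3 = 208, and one checks f(r_3) ≡ 0 mod 5^4.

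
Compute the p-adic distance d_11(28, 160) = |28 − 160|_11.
d_11(28, 160) = 1/11

Step 1 — x − y = 28 − 160 = -132. Step 2 — v_11(-132) = 1 (factor: -132 = −(11^1 · 12); the sign does not affect v_p). Step 3 — |x − y|_11 = 11^{-1} = 1/11.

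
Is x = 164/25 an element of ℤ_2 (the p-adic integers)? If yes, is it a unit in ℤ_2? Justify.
x ∈ ℤ_2 but not a unit; v_2(x) = 2 > 0

ℤ_2 = {x ∈ ℚ_2 : v_2(x) ≥ 0} and ℤ_2^× = {x ∈ ℤ_2 : v_2(x) = 0}. Here v_2(164/25) = v_2(num) − v_2(den) = 2; compare against these criteria.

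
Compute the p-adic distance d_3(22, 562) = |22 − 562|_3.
d_3(22, 562) = 1/27

Step 1 — x − y = 22 − 562 = -540. Step 2 — v_3(-540) = 3 (factor: -540 = −(3^3 · 20); the sign does not affect v_p). Step 3 — |x − y|_3 = 3^{-3} = 1/27.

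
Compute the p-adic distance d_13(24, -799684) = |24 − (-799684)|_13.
d_13(24, -799684) = 1/28561

Step 1 — x − y = 24 − (-799684) = 799708. Step 2 — v_13(799708) = 4 (factor: 799708 = (13^4 · 28); the sign does not affect v_p). Step 3 — |x − y|_13 = 13^{-4} = 1/28561.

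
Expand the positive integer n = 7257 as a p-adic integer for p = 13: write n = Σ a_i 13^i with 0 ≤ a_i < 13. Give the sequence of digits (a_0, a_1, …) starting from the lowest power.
(a_0, a_1, …) = (3, 12, 3, 3)

Repeated division by 13 gives the digits low-to-high: 7257 = 3 + 12·13^1 + 3·13^2 + 3·13^3. Digit sequence: (3, 12, 3, 3).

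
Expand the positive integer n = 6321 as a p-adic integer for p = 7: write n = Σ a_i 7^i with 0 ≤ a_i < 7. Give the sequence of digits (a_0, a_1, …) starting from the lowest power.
(a_0, a_1, …) = (0, 0, 3, 4, 2)

Repeated division by 7 gives the digits low-to-high: 6321 = 3·7^2 + 4·7^3 + 2·7^4. Digit sequence: (0, 0, 3, 4, 2).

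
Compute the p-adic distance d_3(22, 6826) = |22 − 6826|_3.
d_3(22, 6826) = 1/243

Step 1 — x − y = 22 − 6826 = -6804. Step 2 — v_3(-6804) = 5 (factor: -6804 = −(3^5 · 28); the sign does not affect v_p). Step 3 — |x − y|_3 = 3^{-5} = 1/243.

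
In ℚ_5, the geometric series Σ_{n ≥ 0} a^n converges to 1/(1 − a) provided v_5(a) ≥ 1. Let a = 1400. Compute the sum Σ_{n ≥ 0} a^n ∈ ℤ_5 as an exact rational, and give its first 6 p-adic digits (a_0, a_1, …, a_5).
Σ a^n = 1/(1 − a) = -1/1399;  first 6 digits = (1, 0, 1, 1, 3, 2)

v_5(a) = 2 ≥ 1, so the series converges in ℤ_5 to 1/(1 − a) = 1/(1 − 1400) = -1/1399. Expand this rational in ℤ_5: compute digits iteratively via d_i = x_i mod 5, x_{i+1} = (x_i − d_i)/5. The first 6 digits are (1, 0, 1, 1, 3, 2).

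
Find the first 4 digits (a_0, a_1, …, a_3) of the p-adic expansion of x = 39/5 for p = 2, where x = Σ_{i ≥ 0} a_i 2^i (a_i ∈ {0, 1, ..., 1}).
(a_0, …, a_3) = (1, 1, 0, 1)

v_2(39/5) = 0 (numerator and denominator both coprime to 2), so x ∈ ℤ_2^×. Compute digits iteratively via a_i = x_i mod 2, x_{i+1} = (x_i − a_i)/2, with x_0 = x:
  x_0 = 39/5;  a_0 = 1;  x_1 = (x_0 − 1)/2 = 17/5
  x_1 = 17/5;  a_1 = 1;  x_2 = (x_1 − 1)/2 = 6/5
  x_2 = 6/5;  a_2 = 0;  x_3 = (x_2 − 0)/2 = 3/5
  x_3 = 3/5;  a_3 = 1;  x_4 = (x_3 − 1)/2 = -1/5
Digits: (1, 1, 0, 1).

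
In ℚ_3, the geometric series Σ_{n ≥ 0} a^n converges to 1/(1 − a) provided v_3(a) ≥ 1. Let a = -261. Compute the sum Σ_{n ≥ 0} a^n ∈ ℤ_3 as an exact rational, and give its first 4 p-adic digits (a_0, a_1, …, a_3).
Σ a^n = 1/(1 − a) = 1/262;  first 4 digits = (1, 0, 1, 2)

v_3(a) = 2 ≥ 1, so the series converges in ℤ_3 to 1/(1 − a) = 1/(1 − (-261)) = 1/262. Expand this rational in ℤ_3: compute digits iteratively via d_i = x_i mod 3, x_{i+1} = (x_i − d_i)/3. The first 4 digits are (1, 0, 1, 2).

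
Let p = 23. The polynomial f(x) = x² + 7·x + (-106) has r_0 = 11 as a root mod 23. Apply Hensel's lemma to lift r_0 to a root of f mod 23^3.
r_2 = 11281 (mod 12167)

Hensel: r_{i+1} = r_i − f(r_i)·(f′(r_i))^{-1} mod 23^{i+2}, f′(x) = 2x + 7. Iterate:
  r_0 = 11 (mod 23)
  r_1 = 172 (mod 529)
  r_2 = 11281 (mod 12167)
Final: r = 11281 satisfies f(r) ≡ 0 mod 23^3.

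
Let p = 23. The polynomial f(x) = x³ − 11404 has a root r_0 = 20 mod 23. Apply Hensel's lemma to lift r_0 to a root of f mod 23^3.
r_2 = 4045 (mod 12167)

Hensel: r_{i+1} = r_i − f(r_i)/f′(r_i) mod 23^{i+2}, where f′(x) = 3x². Iterate:
  r_0 = 20 (mod 23)
  r_1 = 342 (mod 529)
  r_2 = 4045 (mod 12167)
Final: r = 4045 with f(r) ≡ 0 mod 23^3.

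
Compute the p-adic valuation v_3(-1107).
v_3(-1107) = 3

v_3(n) is the largest exponent k such that 3^k divides n. Factor out: -1107 = -3^3 · 41. (Sign doesn't affect v_p.) So v_3(-1107) = 3.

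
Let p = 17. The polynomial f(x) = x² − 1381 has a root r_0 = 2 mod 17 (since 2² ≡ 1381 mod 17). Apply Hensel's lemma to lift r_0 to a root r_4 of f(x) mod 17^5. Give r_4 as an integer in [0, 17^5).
r_4 = 712659 (mod 1419857)

Hensel's recurrence: r_{i+1} = r_i − f(r_i)·(f′(r_i))^{-1} mod 17^{i+2}, with f′(x) = 2x. Iterate:
  r_0 = 2 (mod 17)
  r_1 = 274 (mod 289)
  r_2 = 274 (mod 4913)
  r_3 = 44491 (mod 83521)
  r_4 = 712659 (mod 1419857)
Final: r_4 = 712659, and one checks f(r_4) ≡ 0 mod 17^5.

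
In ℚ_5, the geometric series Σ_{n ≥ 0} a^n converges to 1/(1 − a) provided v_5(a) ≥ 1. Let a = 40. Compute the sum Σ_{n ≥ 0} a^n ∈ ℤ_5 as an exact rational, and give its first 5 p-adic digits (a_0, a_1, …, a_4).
Σ a^n = 1/(1 − a) = -1/39;  first 5 digits = (1, 3, 0, 0, 1)

v_5(a) = 1 ≥ 1, so the series converges in ℤ_5 to 1/(1 − a) = 1/(1 − 40) = -1/39. Expand this rational in ℤ_5: compute digits iteratively via d_i = x_i mod 5, x_{i+1} = (x_i − d_i)/5. The first 5 digits are (1, 3, 0, 0, 1).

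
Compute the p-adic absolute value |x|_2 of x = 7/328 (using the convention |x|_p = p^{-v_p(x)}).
|7/328|_2 = 8

Step 1 — compute v_2(x) by factoring powers of 2 out of the numerator and denominator: v_2(7/328) = -3. Step 2 — apply |x|_p = p^{-v_p(x)} = 2^{3} = 8.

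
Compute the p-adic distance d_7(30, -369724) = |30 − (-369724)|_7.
d_7(30, -369724) = 1/16807

Step 1 — x − y = 30 − (-369724) = 369754. Step 2 — v_7(369754) = 5 (factor: 369754 = (7^5 · 22); the sign does not affect v_p). Step 3 — |x − y|_7 = 7^{-5} = 1/16807.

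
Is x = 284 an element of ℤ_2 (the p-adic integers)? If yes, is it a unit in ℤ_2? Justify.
x ∈ ℤ_2 but not a unit; v_2(x) = 2 > 0

ℤ_2 = {x ∈ ℚ_2 : v_2(x) ≥ 0} and ℤ_2^× = {x ∈ ℤ_2 : v_2(x) = 0}. Here v_2(284) = v_2(num) − v_2(den) = 2; compare against these criteria.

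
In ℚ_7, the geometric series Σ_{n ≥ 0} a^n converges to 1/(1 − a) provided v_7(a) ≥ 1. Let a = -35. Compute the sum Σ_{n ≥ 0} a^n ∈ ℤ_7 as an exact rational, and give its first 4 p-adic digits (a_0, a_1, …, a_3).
Σ a^n = 1/(1 − a) = 1/36;  first 4 digits = (1, 2, 3, 4)

v_7(a) = 1 ≥ 1, so the series converges in ℤ_7 to 1/(1 − a) = 1/(1 − (-35)) = 1/36. Expand this rational in ℤ_7: compute digits iteratively via d_i = x_i mod 7, x_{i+1} = (x_i − d_i)/7. The first 4 digits are (1, 2, 3, 4).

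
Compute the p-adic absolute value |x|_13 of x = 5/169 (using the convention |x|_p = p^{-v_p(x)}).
|5/169|_13 = 169

Step 1 — compute v_13(x) by factoring powers of 13 out of the numerator and denominator: v_13(5/169) = -2. Step 2 — apply |x|_p = p^{-v_p(x)} = 13^{2} = 169.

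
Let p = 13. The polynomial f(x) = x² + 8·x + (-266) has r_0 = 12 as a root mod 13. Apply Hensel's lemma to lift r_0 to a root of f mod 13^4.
r_3 = 26155 (mod 28561)

Hensel: r_{i+1} = r_i − f(r_i)·(f′(r_i))^{-1} mod 13^{i+2}, f′(x) = 2x + 8. Iterate:
  r_0 = 12 (mod 13)
  r_1 = 129 (mod 169)
  r_2 = 1988 (mod 2197)
  r_3 = 26155 (mod 28561)
Final: r = 26155 satisfies f(r) ≡ 0 mod 13^4.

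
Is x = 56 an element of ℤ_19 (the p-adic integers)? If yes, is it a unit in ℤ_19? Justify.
x ∈ ℤ_19^× (unit); v_19(x) = 0

ℤ_19 = {x ∈ ℚ_19 : v_19(x) ≥ 0} and ℤ_19^× = {x ∈ ℤ_19 : v_19(x) = 0}. Here v_19(56) = v_19(num) − v_19(den) = 0; compare against these criteria.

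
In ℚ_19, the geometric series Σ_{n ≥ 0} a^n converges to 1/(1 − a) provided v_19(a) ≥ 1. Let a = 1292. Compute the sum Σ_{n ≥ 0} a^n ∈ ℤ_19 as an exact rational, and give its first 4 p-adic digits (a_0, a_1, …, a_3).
Σ a^n = 1/(1 − a) = -1/1291;  first 4 digits = (1, 11, 10, 16)

v_19(a) = 1 ≥ 1, so the series converges in ℤ_19 to 1/(1 − a) = 1/(1 − 1292) = -1/1291. Expand this rational in ℤ_19: compute digits iteratively via d_i = x_i mod 19, x_{i+1} = (x_i − d_i)/19. The first 4 digits are (1, 11, 10, 16).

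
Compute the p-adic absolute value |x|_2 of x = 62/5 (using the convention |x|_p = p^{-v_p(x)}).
|62/5|_2 = 1/2

Step 1 — compute v_2(x) by factoring powers of 2 out of the numerator and denominator: v_2(62/5) = 1. Step 2 — apply |x|_p = p^{-v_p(x)} = 2^{-1} = 1/2.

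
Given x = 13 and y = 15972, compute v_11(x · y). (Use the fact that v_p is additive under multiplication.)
v_11(207636) = 3

v_p(x) = 0 (factor: 13 = 11^0 · 13); v_p(y) = 3 (factor: 15972 = 11^3 · 12). Additivity: v_p(xy) = v_p(x) + v_p(y) = 0 + 3 = 3. (Direct check: xy = 207636 = 11^3 · (156).)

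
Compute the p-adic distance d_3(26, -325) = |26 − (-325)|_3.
d_3(26, -325) = 1/27

Step 1 — x − y = 26 − (-325) = 351. Step 2 — v_3(351) = 3 (factor: 351 = (3^3 · 13); the sign does not affect v_p). Step 3 — |x − y|_3 = 3^{-3} = 1/27.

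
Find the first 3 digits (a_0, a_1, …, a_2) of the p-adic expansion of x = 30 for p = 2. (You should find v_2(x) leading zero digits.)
(a_0, …, a_2) = (0, 1, 1)

v_2(30) = 1, so a_0 = ... = a_0 = 0. Factor out: x = 2^1 · u with u = 15 a unit in ℤ_2. Expand u iteratively via a_{v+i} = u_i mod 2, u_{i+1} = (u_i − a_{v+i})/2:
  u_0 = 15;  a_1 = 1;  u_1 = (u_0 − 1)/2 = 7
  u_1 = 7;  a_2 = 1;  u_2 = (u_1 − 1)/2 = 3
Digits: (0, 1, 1).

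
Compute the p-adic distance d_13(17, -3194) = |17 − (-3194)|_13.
d_13(17, -3194) = 1/169

Step 1 — x − y = 17 − (-3194) = 3211. Step 2 — v_13(3211) = 2 (factor: 3211 = (13^2 · 19); the sign does not affect v_p). Step 3 — |x − y|_13 = 13^{-2} = 1/169.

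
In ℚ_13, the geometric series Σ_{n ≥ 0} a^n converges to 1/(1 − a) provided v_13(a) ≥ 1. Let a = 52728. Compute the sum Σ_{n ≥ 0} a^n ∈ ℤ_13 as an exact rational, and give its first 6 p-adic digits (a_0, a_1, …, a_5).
Σ a^n = 1/(1 − a) = -1/52727;  first 6 digits = (1, 0, 0, 11, 1, 0)

v_13(a) = 3 ≥ 1, so the series converges in ℤ_13 to 1/(1 − a) = 1/(1 − 52728) = -1/52727. Expand this rational in ℤ_13: compute digits iteratively via d_i = x_i mod 13, x_{i+1} = (x_i − d_i)/13. The first 6 digits are (1, 0, 0, 11, 1, 0).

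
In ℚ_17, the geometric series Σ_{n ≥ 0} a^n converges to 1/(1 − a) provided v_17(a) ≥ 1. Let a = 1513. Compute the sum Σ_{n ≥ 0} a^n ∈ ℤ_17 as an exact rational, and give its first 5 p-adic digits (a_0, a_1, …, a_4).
Σ a^n = 1/(1 − a) = -1/1512;  first 5 digits = (1, 4, 4, 3, 0)

v_17(a) = 1 ≥ 1, so the series converges in ℤ_17 to 1/(1 − a) = 1/(1 − 1513) = -1/1512. Expand this rational in ℤ_17: compute digits iteratively via d_i = x_i mod 17, x_{i+1} = (x_i − d_i)/17. The first 5 digits are (1, 4, 4, 3, 0).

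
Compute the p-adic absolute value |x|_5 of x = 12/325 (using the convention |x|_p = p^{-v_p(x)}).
|12/325|_5 = 25

Step 1 — compute v_5(x) by factoring powers of 5 out of the numerator and denominator: v_5(12/325) = -2. Step 2 — apply |x|_p = p^{-v_p(x)} = 5^{2} = 25.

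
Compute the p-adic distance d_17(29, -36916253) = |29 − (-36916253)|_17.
d_17(29, -36916253) = 1/1419857

Step 1 — x − y = 29 − (-36916253) = 36916282. Step 2 — v_17(36916282) = 5 (factor: 36916282 = (17^5 · 26); the sign does not affect v_p). Step 3 — |x − y|_17 = 17^{-5} = 1/1419857.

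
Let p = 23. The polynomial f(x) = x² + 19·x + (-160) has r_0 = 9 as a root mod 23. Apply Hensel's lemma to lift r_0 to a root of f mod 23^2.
r_1 = 78 (mod 529)

Hensel: r_{i+1} = r_i − f(r_i)·(f′(r_i))^{-1} mod 23^{i+2}, f′(x) = 2x + 19. Iterate:
  r_0 = 9 (mod 23)
  r_1 = 78 (mod 529)
Final: r = 78 satisfies f(r) ≡ 0 mod 23^2.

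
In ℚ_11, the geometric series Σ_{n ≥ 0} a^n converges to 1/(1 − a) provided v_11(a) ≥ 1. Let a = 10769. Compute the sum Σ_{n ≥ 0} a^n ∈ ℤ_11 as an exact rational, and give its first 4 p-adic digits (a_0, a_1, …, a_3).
Σ a^n = 1/(1 − a) = -1/10768;  first 4 digits = (1, 0, 1, 8)

v_11(a) = 2 ≥ 1, so the series converges in ℤ_11 to 1/(1 − a) = 1/(1 − 10769) = -1/10768. Expand this rational in ℤ_11: compute digits iteratively via d_i = x_i mod 11, x_{i+1} = (x_i − d_i)/11. The first 4 digits are (1, 0, 1, 8).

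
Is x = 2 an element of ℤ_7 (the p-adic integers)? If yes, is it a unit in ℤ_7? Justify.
x ∈ ℤ_7^× (unit); v_7(x) = 0

ℤ_7 = {x ∈ ℚ_7 : v_7(x) ≥ 0} and ℤ_7^× = {x ∈ ℤ_7 : v_7(x) = 0}. Here v_7(2) = v_7(num) − v_7(den) = 0; compare against these criteria.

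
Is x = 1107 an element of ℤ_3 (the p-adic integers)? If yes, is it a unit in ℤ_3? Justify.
x ∈ ℤ_3 but not a unit; v_3(x) = 3 > 0

ℤ_3 = {x ∈ ℚ_3 : v_3(x) ≥ 0} and ℤ_3^× = {x ∈ ℤ_3 : v_3(x) = 0}. Here v_3(1107) = v_3(num) − v_3(den) = 3; compare against these criteria.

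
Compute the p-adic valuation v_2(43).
v_2(43) = 0

v_2(n) is the largest exponent k such that 2^k divides n. Factor out: 43 = 2^0 · 43. (Sign doesn't affect v_p.) So v_2(43) = 0.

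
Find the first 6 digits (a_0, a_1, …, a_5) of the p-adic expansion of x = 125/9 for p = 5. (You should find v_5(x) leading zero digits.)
(a_0, …, a_5) = (0, 0, 0, 4, 2, 0)

v_5(125/9) = 3, so a_0 = ... = a_2 = 0. Factor out: x = 5^3 · u with u = 1/9 a unit in ℤ_5. Expand u iteratively via a_{v+i} = u_i mod 5, u_{i+1} = (u_i − a_{v+i})/5:
  u_0 = 1/9;  a_3 = 4;  u_1 = (u_0 − 4)/5 = -7/9
  u_1 = -7/9;  a_4 = 2;  u_2 = (u_1 − 2)/5 = -5/9
  u_2 = -5/9;  a_5 = 0;  u_3 = (u_2 − 0)/5 = -1/9
Digits: (0, 0, 0, 4, 2, 0).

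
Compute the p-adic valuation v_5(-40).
v_5(-40) = 1

v_5(n) is the largest exponent k such that 5^k divides n. Factor out: -40 = -5^1 · 8. (Sign doesn't affect v_p.) So v_5(-40) = 1.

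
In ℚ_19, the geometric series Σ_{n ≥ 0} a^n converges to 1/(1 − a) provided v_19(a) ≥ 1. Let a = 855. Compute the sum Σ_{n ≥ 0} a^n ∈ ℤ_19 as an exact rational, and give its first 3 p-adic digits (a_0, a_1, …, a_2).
Σ a^n = 1/(1 − a) = -1/854;  first 3 digits = (1, 7, 13)

v_19(a) = 1 ≥ 1, so the series converges in ℤ_19 to 1/(1 − a) = 1/(1 − 855) = -1/854. Expand this rational in ℤ_19: compute digits iteratively via d_i = x_i mod 19, x_{i+1} = (x_i − d_i)/19. The first 3 digits are (1, 7, 13).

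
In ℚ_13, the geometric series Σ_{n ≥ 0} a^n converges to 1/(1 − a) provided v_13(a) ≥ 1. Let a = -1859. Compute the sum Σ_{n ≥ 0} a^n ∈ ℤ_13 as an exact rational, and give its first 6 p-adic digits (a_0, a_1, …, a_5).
Σ a^n = 1/(1 − a) = 1/1860;  first 6 digits = (1, 0, 2, 12, 3, 9)

v_13(a) = 2 ≥ 1, so the series converges in ℤ_13 to 1/(1 − a) = 1/(1 − (-1859)) = 1/1860. Expand this rational in ℤ_13: compute digits iteratively via d_i = x_i mod 13, x_{i+1} = (x_i − d_i)/13. The first 6 digits are (1, 0, 2, 12, 3, 9).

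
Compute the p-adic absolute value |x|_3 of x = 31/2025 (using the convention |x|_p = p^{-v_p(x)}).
|31/2025|_3 = 81

Step 1 — compute v_3(x) by factoring powers of 3 out of the numerator and denominator: v_3(31/2025) = -4. Step 2 — apply |x|_p = p^{-v_p(x)} = 3^{4} = 81.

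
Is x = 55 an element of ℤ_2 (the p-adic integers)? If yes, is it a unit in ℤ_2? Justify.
x ∈ ℤ_2^× (unit); v_2(x) = 0

ℤ_2 = {x ∈ ℚ_2 : v_2(x) ≥ 0} and ℤ_2^× = {x ∈ ℤ_2 : v_2(x) = 0}. Here v_2(55) = v_2(num) − v_2(den) = 0; compare against these criteria.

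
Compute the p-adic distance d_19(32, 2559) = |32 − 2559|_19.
d_19(32, 2559) = 1/361

Step 1 — x − y = 32 − 2559 = -2527. Step 2 — v_19(-2527) = 2 (factor: -2527 = −(19^2 · 7); the sign does not affect v_p). Step 3 — |x − y|_19 = 19^{-2} = 1/361.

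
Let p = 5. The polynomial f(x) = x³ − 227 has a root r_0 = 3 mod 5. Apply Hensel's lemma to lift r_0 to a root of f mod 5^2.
r_1 = 3 (mod 25)

Hensel: r_{i+1} = r_i − f(r_i)/f′(r_i) mod 5^{i+2}, where f′(x) = 3x². Iterate:
  r_0 = 3 (mod 5)
  r_1 = 3 (mod 25)
Final: r = 3 with f(r) ≡ 0 mod 5^2.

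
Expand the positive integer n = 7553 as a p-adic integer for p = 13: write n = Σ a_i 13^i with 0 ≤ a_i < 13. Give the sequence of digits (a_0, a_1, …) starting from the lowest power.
(a_0, a_1, …) = (0, 9, 5, 3)

Repeated division by 13 gives the digits low-to-high: 7553 = 9·13^1 + 5·13^2 + 3·13^3. Digit sequence: (0, 9, 5, 3).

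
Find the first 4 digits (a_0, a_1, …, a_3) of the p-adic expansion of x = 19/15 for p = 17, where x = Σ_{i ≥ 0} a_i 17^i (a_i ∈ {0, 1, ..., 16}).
(a_0, …, a_3) = (16, 15, 7, 12)

v_17(19/15) = 0 (numerator and denominator both coprime to 17), so x ∈ ℤ_17^×. Compute digits iteratively via a_i = x_i mod 17, x_{i+1} = (x_i − a_i)/17, with x_0 = x:
  x_0 = 19/15;  a_0 = 16;  x_1 = (x_0 − 16)/17 = -13/15
  x_1 = -13/15;  a_1 = 15;  x_2 = (x_1 − 15)/17 = -14/15
  x_2 = -14/15;  a_2 = 7;  x_3 = (x_2 − 7)/17 = -7/15
  x_3 = -7/15;  a_3 = 12;  x_4 = (x_3 − 12)/17 = -11/15
Digits: (16, 15, 7, 12).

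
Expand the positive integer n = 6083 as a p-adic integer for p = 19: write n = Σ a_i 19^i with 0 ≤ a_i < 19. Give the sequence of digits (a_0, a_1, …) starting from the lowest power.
(a_0, a_1, …) = (3, 16, 16)

Repeated division by 19 gives the digits low-to-high: 6083 = 3 + 16·19^1 + 16·19^2. Digit sequence: (3, 16, 16).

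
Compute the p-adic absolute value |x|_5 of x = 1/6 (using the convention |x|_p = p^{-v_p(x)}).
|1/6|_5 = 1

Step 1 — compute v_5(x) by factoring powers of 5 out of the numerator and denominator: v_5(1/6) = 0. Step 2 — apply |x|_p = p^{-v_p(x)} = 5^{0} = 1.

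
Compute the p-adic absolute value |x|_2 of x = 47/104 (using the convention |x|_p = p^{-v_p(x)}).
|47/104|_2 = 8

Step 1 — compute v_2(x) by factoring powers of 2 out of the numerator and denominator: v_2(47/104) = -3. Step 2 — apply |x|_p = p^{-v_p(x)} = 2^{3} = 8.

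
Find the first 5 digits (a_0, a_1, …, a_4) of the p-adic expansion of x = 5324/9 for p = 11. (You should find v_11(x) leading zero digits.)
(a_0, …, a_4) = (0, 0, 0, 9, 9)

v_11(5324/9) = 3, so a_0 = ... = a_2 = 0. Factor out: x = 11^3 · u with u = 4/9 a unit in ℤ_11. Expand u iteratively via a_{v+i} = u_i mod 11, u_{i+1} = (u_i − a_{v+i})/11:
  u_0 = 4/9;  a_3 = 9;  u_1 = (u_0 − 9)/11 = -7/9
  u_1 = -7/9;  a_4 = 9;  u_2 = (u_1 − 9)/11 = -8/9
Digits: (0, 0, 0, 9, 9).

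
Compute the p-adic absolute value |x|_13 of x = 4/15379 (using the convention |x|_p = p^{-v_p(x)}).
|4/15379|_13 = 2197

Step 1 — compute v_13(x) by factoring powers of 13 out of the numerator and denominator: v_13(4/15379) = -3. Step 2 — apply |x|_p = p^{-v_p(x)} = 13^{3} = 2197.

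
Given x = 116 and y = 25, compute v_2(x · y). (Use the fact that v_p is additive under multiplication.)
v_2(2900) = 2

v_p(x) = 2 (factor: 116 = 2^2 · 29); v_p(y) = 0 (factor: 25 = 2^0 · 25). Additivity: v_p(xy) = v_p(x) + v_p(y) = 2 + 0 = 2. (Direct check: xy = 2900 = 2^2 · (725).)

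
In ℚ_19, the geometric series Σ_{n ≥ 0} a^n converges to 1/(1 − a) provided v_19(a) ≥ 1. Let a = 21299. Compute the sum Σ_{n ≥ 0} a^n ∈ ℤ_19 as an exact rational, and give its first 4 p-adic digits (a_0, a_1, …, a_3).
Σ a^n = 1/(1 − a) = -1/21298;  first 4 digits = (1, 0, 2, 3)

v_19(a) = 2 ≥ 1, so the series converges in ℤ_19 to 1/(1 − a) = 1/(1 − 21299) = -1/21298. Expand this rational in ℤ_19: compute digits iteratively via d_i = x_i mod 19, x_{i+1} = (x_i − d_i)/19. The first 4 digits are (1, 0, 2, 3).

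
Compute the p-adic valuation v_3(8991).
v_3(8991) = 5

v_3(n) is the largest exponent k such that 3^k divides n. Factor out: 8991 = 3^5 · 37. (Sign doesn't affect v_p.) So v_3(8991) = 5.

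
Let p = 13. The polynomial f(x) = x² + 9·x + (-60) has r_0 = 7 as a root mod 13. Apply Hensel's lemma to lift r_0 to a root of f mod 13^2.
r_1 = 137 (mod 169)

Hensel: r_{i+1} = r_i − f(r_i)·(f′(r_i))^{-1} mod 13^{i+2}, f′(x) = 2x + 9. Iterate:
  r_0 = 7 (mod 13)
  r_1 = 137 (mod 169)
Final: r = 137 satisfies f(r) ≡ 0 mod 13^2.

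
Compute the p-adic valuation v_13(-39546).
v_13(-39546) = 3

v_13(n) is the largest exponent k such that 13^k divides n. Factor out: -39546 = -13^3 · 18. (Sign doesn't affect v_p.) So v_13(-39546) = 3.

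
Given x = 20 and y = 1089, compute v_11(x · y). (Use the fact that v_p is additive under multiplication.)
v_11(21780) = 2

v_p(x) = 0 (factor: 20 = 11^0 · 20); v_p(y) = 2 (factor: 1089 = 11^2 · 9). Additivity: v_p(xy) = v_p(x) + v_p(y) = 0 + 2 = 2. (Direct check: xy = 21780 = 11^2 · (180).)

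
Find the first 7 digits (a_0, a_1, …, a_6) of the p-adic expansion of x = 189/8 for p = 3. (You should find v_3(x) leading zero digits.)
(a_0, …, a_6) = (0, 0, 0, 2, 0, 1, 0)

v_3(189/8) = 3, so a_0 = ... = a_2 = 0. Factor out: x = 3^3 · u with u = 7/8 a unit in ℤ_3. Expand u iteratively via a_{v+i} = u_i mod 3, u_{i+1} = (u_i − a_{v+i})/3:
  u_0 = 7/8;  a_3 = 2;  u_1 = (u_0 − 2)/3 = -3/8
  u_1 = -3/8;  a_4 = 0;  u_2 = (u_1 − 0)/3 = -1/8
  u_2 = -1/8;  a_5 = 1;  u_3 = (u_2 − 1)/3 = -3/8
  u_3 = -3/8;  a_6 = 0;  u_4 = (u_3 − 0)/3 = -1/8
Digits: (0, 0, 0, 2, 0, 1, 0).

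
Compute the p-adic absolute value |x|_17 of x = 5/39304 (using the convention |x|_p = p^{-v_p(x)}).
|5/39304|_17 = 4913

Step 1 — compute v_17(x) by factoring powers of 17 out of the numerator and denominator: v_17(5/39304) = -3. Step 2 — apply |x|_p = p^{-v_p(x)} = 17^{3} = 4913.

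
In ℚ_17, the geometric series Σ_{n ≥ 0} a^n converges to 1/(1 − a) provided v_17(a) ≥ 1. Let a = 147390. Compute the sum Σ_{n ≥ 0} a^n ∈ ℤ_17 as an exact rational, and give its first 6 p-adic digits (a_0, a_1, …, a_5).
Σ a^n = 1/(1 − a) = -1/147389;  first 6 digits = (1, 0, 0, 13, 1, 0)

v_17(a) = 3 ≥ 1, so the series converges in ℤ_17 to 1/(1 − a) = 1/(1 − 147390) = -1/147389. Expand this rational in ℤ_17: compute digits iteratively via d_i = x_i mod 17, x_{i+1} = (x_i − d_i)/17. The first 6 digits are (1, 0, 0, 13, 1, 0).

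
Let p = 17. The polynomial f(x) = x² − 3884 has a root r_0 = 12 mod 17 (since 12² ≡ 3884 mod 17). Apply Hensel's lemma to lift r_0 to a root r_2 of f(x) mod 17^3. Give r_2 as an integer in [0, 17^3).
r_2 = 2528 (mod 4913)

Hensel's recurrence: r_{i+1} = r_i − f(r_i)·(f′(r_i))^{-1} mod 17^{i+2}, with f′(x) = 2x. Iterate:
  r_0 = 12 (mod 17)
  r_1 = 216 (mod 289)
  r_2 = 2528 (mod 4913)
Final: r_2 = 2528, and one checks f(r_2) ≡ 0 mod 17^3.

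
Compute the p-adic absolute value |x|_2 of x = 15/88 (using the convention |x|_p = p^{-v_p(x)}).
|15/88|_2 = 8

Step 1 — compute v_2(x) by factoring powers of 2 out of the numerator and denominator: v_2(15/88) = -3. Step 2 — apply |x|_p = p^{-v_p(x)} = 2^{3} = 8.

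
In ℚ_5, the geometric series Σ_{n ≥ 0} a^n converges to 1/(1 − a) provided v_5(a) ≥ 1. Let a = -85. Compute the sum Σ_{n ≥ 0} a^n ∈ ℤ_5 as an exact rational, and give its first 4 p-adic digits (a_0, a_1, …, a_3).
Σ a^n = 1/(1 − a) = 1/86;  first 4 digits = (1, 3, 0, 4)

v_5(a) = 1 ≥ 1, so the series converges in ℤ_5 to 1/(1 − a) = 1/(1 − (-85)) = 1/86. Expand this rational in ℤ_5: compute digits iteratively via d_i = x_i mod 5, x_{i+1} = (x_i − d_i)/5. The first 4 digits are (1, 3, 0, 4).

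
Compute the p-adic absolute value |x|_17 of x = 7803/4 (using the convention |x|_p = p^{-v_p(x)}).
|7803/4|_17 = 1/289

Step 1 — compute v_17(x) by factoring powers of 17 out of the numerator and denominator: v_17(7803/4) = 2. Step 2 — apply |x|_p = p^{-v_p(x)} = 17^{-2} = 1/289.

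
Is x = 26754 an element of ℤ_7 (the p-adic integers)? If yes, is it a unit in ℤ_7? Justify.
x ∈ ℤ_7 but not a unit; v_7(x) = 3 > 0

ℤ_7 = {x ∈ ℚ_7 : v_7(x) ≥ 0} and ℤ_7^× = {x ∈ ℤ_7 : v_7(x) = 0}. Here v_7(26754) = v_7(num) − v_7(den) = 3; compare against these criteria.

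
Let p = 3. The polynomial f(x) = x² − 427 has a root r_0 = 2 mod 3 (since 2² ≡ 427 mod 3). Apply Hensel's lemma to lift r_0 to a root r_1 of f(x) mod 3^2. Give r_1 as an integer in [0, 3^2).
r_1 = 2 (mod 9)

Hensel's recurrence: r_{i+1} = r_i − f(r_i)·(f′(r_i))^{-1} mod 3^{i+2}, with f′(x) = 2x. Iterate:
  r_0 = 2 (mod 3)
  r_1 = 2 (mod 9)
Final: r_1 = 2, and one checks f(r_1) ≡ 0 mod 3^2.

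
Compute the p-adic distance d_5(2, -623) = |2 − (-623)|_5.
d_5(2, -623) = 1/625

Step 1 — x − y = 2 − (-623) = 625. Step 2 — v_5(625) = 4 (factor: 625 = (5^4 · 1); the sign does not affect v_p). Step 3 — |x − y|_5 = 5^{-4} = 1/625.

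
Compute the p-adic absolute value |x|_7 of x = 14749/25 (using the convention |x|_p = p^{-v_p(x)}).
|14749/25|_7 = 1/343

Step 1 — compute v_7(x) by factoring powers of 7 out of the numerator and denominator: v_7(14749/25) = 3. Step 2 — apply |x|_p = p^{-v_p(x)} = 7^{-3} = 1/343.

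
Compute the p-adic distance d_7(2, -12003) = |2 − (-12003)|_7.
d_7(2, -12003) = 1/2401

Step 1 — x − y = 2 − (-12003) = 12005. Step 2 — v_7(12005) = 4 (factor: 12005 = (7^4 · 5); the sign does not affect v_p). Step 3 — |x − y|_7 = 7^{-4} = 1/2401.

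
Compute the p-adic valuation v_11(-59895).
v_11(-59895) = 3

v_11(n) is the largest exponent k such that 11^k divides n. Factor out: -59895 = -11^3 · 45. (Sign doesn't affect v_p.) So v_11(-59895) = 3.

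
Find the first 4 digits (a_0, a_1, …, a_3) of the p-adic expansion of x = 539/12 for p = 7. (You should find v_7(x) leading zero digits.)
(a_0, …, a_3) = (0, 0, 5, 0)

v_7(539/12) = 2, so a_0 = ... = a_1 = 0. Factor out: x = 7^2 · u with u = 11/12 a unit in ℤ_7. Expand u iteratively via a_{v+i} = u_i mod 7, u_{i+1} = (u_i − a_{v+i})/7:
  u_0 = 11/12;  a_2 = 5;  u_1 = (u_0 − 5)/7 = -7/12
  u_1 = -7/12;  a_3 = 0;  u_2 = (u_1 − 0)/7 = -1/12
Digits: (0, 0, 5, 0).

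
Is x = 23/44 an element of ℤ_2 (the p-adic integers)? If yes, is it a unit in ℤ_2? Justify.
x ∉ ℤ_2 (v_2(x) = -2 < 0)

ℤ_2 = {x ∈ ℚ_2 : v_2(x) ≥ 0} and ℤ_2^× = {x ∈ ℤ_2 : v_2(x) = 0}. Here v_2(23/44) = v_2(num) − v_2(den) = -2; compare against these criteria.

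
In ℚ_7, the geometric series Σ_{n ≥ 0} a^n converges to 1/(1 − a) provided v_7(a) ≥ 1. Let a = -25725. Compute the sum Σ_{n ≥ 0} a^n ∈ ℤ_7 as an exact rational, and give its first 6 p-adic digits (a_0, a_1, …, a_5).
Σ a^n = 1/(1 − a) = 1/25726;  first 6 digits = (1, 0, 0, 2, 3, 5)

v_7(a) = 3 ≥ 1, so the series converges in ℤ_7 to 1/(1 − a) = 1/(1 − (-25725)) = 1/25726. Expand this rational in ℤ_7: compute digits iteratively via d_i = x_i mod 7, x_{i+1} = (x_i − d_i)/7. The first 6 digits are (1, 0, 0, 2, 3, 5).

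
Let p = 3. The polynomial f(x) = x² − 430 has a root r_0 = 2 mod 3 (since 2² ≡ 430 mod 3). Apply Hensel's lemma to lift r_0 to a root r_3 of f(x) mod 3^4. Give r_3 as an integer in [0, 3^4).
r_3 = 5 (mod 81)

Hensel's recurrence: r_{i+1} = r_i − f(r_i)·(f′(r_i))^{-1} mod 3^{i+2}, with f′(x) = 2x. Iterate:
  r_0 = 2 (mod 3)
  r_1 = 5 (mod 9)
  r_2 = 5 (mod 27)
  r_3 = 5 (mod 81)
Final: r_3 = 5, and one checks f(r_3) ≡ 0 mod 3^4.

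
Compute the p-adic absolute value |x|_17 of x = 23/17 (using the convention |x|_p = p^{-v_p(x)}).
|23/17|_17 = 17

Step 1 — compute v_17(x) by factoring powers of 17 out of the numerator and denominator: v_17(23/17) = -1. Step 2 — apply |x|_p = p^{-v_p(x)} = 17^{1} = 17.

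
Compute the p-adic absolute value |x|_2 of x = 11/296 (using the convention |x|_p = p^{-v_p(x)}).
|11/296|_2 = 8

Step 1 — compute v_2(x) by factoring powers of 2 out of the numerator and denominator: v_2(11/296) = -3. Step 2 — apply |x|_p = p^{-v_p(x)} = 2^{3} = 8.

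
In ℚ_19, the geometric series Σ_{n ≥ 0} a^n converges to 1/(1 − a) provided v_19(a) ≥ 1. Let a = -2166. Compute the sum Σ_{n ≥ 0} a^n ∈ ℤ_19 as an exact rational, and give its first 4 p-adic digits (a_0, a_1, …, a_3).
Σ a^n = 1/(1 − a) = 1/2167;  first 4 digits = (1, 0, 13, 18)

v_19(a) = 2 ≥ 1, so the series converges in ℤ_19 to 1/(1 − a) = 1/(1 − (-2166)) = 1/2167. Expand this rational in ℤ_19: compute digits iteratively via d_i = x_i mod 19, x_{i+1} = (x_i − d_i)/19. The first 4 digits are (1, 0, 13, 18).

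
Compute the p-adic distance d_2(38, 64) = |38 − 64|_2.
d_2(38, 64) = 1/2

Step 1 — x − y = 38 − 64 = -26. Step 2 — v_2(-26) = 1 (factor: -26 = −(2^1 · 13); the sign does not affect v_p). Step 3 — |x − y|_2 = 2^{-1} = 1/2.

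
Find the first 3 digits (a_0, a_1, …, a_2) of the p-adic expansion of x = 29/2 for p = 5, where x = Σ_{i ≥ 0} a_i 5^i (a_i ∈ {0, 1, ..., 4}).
(a_0, …, a_2) = (2, 0, 3)

v_5(29/2) = 0 (numerator and denominator both coprime to 5), so x ∈ ℤ_5^×. Compute digits iteratively via a_i = x_i mod 5, x_{i+1} = (x_i − a_i)/5, with x_0 = x:
  x_0 = 29/2;  a_0 = 2;  x_1 = (x_0 − 2)/5 = 5/2
  x_1 = 5/2;  a_1 = 0;  x_2 = (x_1 − 0)/5 = 1/2
  x_2 = 1/2;  a_2 = 3;  x_3 = (x_2 − 3)/5 = -1/2
Digits: (2, 0, 3).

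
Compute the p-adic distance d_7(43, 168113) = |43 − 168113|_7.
d_7(43, 168113) = 1/16807

Step 1 — x − y = 43 − 168113 = -168070. Step 2 — v_7(-168070) = 5 (factor: -168070 = −(7^5 · 10); the sign does not affect v_p). Step 3 — |x − y|_7 = 7^{-5} = 1/16807.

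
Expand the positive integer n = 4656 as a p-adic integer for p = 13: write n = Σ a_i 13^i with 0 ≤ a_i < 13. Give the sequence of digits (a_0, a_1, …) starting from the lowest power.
(a_0, a_1, …) = (2, 7, 1, 2)

Repeated division by 13 gives the digits low-to-high: 4656 = 2 + 7·13^1 + 1·13^2 + 2·13^3. Digit sequence: (2, 7, 1, 2).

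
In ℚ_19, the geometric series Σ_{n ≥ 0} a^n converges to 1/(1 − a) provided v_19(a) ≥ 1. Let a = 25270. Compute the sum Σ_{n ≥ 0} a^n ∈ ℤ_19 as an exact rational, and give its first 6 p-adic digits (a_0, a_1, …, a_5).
Σ a^n = 1/(1 − a) = -1/25269;  first 6 digits = (1, 0, 13, 3, 17, 10)

v_19(a) = 2 ≥ 1, so the series converges in ℤ_19 to 1/(1 − a) = 1/(1 − 25270) = -1/25269. Expand this rational in ℤ_19: compute digits iteratively via d_i = x_i mod 19, x_{i+1} = (x_i − d_i)/19. The first 6 digits are (1, 0, 13, 3, 17, 10).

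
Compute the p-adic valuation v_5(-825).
v_5(-825) = 2

v_5(n) is the largest exponent k such that 5^k divides n. Factor out: -825 = -5^2 · 33. (Sign doesn't affect v_p.) So v_5(-825) = 2.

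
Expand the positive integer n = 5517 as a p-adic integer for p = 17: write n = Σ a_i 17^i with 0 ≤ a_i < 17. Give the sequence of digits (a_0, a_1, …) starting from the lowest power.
(a_0, a_1, …) = (9, 1, 2, 1)

Repeated division by 17 gives the digits low-to-high: 5517 = 9 + 1·17^1 + 2·17^2 + 1·17^3. Digit sequence: (9, 1, 2, 1).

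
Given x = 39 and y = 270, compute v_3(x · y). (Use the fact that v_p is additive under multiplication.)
v_3(10530) = 4

v_p(x) = 1 (factor: 39 = 3^1 · 13); v_p(y) = 3 (factor: 270 = 3^3 · 10). Additivity: v_p(xy) = v_p(x) + v_p(y) = 1 + 3 = 4. (Direct check: xy = 10530 = 3^4 · (130).)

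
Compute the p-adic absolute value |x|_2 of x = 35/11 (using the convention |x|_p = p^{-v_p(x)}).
|35/11|_2 = 1

Step 1 — compute v_2(x) by factoring powers of 2 out of the numerator and denominator: v_2(35/11) = 0. Step 2 — apply |x|_p = p^{-v_p(x)} = 2^{0} = 1.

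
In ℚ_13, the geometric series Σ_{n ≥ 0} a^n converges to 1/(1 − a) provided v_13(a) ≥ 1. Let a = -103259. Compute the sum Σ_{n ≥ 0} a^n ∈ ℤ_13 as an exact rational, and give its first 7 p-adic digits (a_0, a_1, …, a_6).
Σ a^n = 1/(1 − a) = 1/103260;  first 7 digits = (1, 0, 0, 5, 9, 12, 11)

v_13(a) = 3 ≥ 1, so the series converges in ℤ_13 to 1/(1 − a) = 1/(1 − (-103259)) = 1/103260. Expand this rational in ℤ_13: compute digits iteratively via d_i = x_i mod 13, x_{i+1} = (x_i − d_i)/13. The first 7 digits are (1, 0, 0, 5, 9, 12, 11).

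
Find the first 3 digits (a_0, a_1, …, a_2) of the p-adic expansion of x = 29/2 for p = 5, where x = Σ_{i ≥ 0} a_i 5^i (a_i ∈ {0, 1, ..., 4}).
(a_0, …, a_2) = (2, 0, 3)

v_5(29/2) = 0 (numerator and denominator both coprime to 5), so x ∈ ℤ_5^×. Compute digits iteratively via a_i = x_i mod 5, x_{i+1} = (x_i − a_i)/5, with x_0 = x:
  x_0 = 29/2;  a_0 = 2;  x_1 = (x_0 − 2)/5 = 5/2
  x_1 = 5/2;  a_1 = 0;  x_2 = (x_1 − 0)/5 = 1/2
  x_2 = 1/2;  a_2 = 3;  x_3 = (x_2 − 3)/5 = -1/2
Digits: (2, 0, 3).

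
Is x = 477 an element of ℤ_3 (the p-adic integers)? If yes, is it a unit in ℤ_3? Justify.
x ∈ ℤ_3 but not a unit; v_3(x) = 2 > 0

ℤ_3 = {x ∈ ℚ_3 : v_3(x) ≥ 0} and ℤ_3^× = {x ∈ ℤ_3 : v_3(x) = 0}. Here v_3(477) = v_3(num) − v_3(den) = 2; compare against these criteria.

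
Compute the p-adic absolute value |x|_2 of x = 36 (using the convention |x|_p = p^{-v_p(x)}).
|36|_2 = 1/4

Step 1 — compute v_2(x) by factoring powers of 2 out of the numerator and denominator: v_2(36) = 2. Step 2 — apply |x|_p = p^{-v_p(x)} = 2^{-2} = 1/4.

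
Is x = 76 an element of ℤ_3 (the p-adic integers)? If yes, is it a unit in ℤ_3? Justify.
x ∈ ℤ_3^× (unit); v_3(x) = 0

ℤ_3 = {x ∈ ℚ_3 : v_3(x) ≥ 0} and ℤ_3^× = {x ∈ ℤ_3 : v_3(x) = 0}. Here v_3(76) = v_3(num) − v_3(den) = 0; compare against these criteria.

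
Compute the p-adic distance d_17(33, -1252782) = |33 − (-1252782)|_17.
d_17(33, -1252782) = 1/83521

Step 1 — x − y = 33 − (-1252782) = 1252815. Step 2 — v_17(1252815) = 4 (factor: 1252815 = (17^4 · 15); the sign does not affect v_p). Step 3 — |x − y|_17 = 17^{-4} = 1/83521.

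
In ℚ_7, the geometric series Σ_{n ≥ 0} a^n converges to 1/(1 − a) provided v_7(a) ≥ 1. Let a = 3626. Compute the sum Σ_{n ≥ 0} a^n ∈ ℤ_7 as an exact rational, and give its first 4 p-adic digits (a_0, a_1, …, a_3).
Σ a^n = 1/(1 − a) = -1/3625;  first 4 digits = (1, 0, 4, 3)

v_7(a) = 2 ≥ 1, so the series converges in ℤ_7 to 1/(1 − a) = 1/(1 − 3626) = -1/3625. Expand this rational in ℤ_7: compute digits iteratively via d_i = x_i mod 7, x_{i+1} = (x_i − d_i)/7. The first 4 digits are (1, 0, 4, 3).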